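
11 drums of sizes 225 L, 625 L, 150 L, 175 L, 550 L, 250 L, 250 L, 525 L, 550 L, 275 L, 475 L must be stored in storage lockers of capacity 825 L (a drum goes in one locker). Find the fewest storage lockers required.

Total = 625 + 550 + 550 + 525 + 475 + 275 + 250 + 250 + 225 + 175 + 150 = 4050 L.
Lower bound: ⌈4050/825⌉ = 5 storage lockers.
A packing using 6 storage lockers:
  locker 1: 625 + 175 = 800
  locker 2: 550 + 275 = 825
  locker 3: 550 + 250 = 800
  locker 4: 525 + 250 = 775
  locker 5: 475 + 225 = 700
  locker 6: 150 = 150
No arrangement into 5 storage lockers stays within capacity, so 6 is optimal.

6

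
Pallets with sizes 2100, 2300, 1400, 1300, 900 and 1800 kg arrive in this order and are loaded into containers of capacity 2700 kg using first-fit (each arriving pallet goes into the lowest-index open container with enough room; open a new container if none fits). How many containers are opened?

  2100 → container 1 (new)  [load 2100/2700]
  2300 → container 2 (new)  [load 2300/2700]
  1400 → container 3 (new)  [load 1400/2700]
  1300 → container 3  [load 2700/2700]
  900 → container 4 (new)  [load 900/2700]
  1800 → container 4  [load 2700/2700]
4 containers opened.

4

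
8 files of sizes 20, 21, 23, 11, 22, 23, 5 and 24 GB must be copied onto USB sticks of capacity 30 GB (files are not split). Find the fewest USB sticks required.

Total = 24 + 23 + 23 + 22 + 21 + 20 + 11 + 5 = 149 GB.
Lower bound: ⌈149/30⌉ = 5 USB sticks.
Also, 6 files each exceed 15 GB, and no two of those can share a USB stick, so at least 6 USB sticks are needed.
A packing using 7 USB sticks:
  USB stick 1: 24 + 5 = 29
  USB stick 2: 23 = 23
  USB stick 3: 23 = 23
  USB stick 4: 22 = 22
  USB stick 5: 21 = 21
  USB stick 6: 20 = 20
  USB stick 7: 11 = 11
No arrangement into 6 USB sticks stays within capacity, so 7 is optimal.

7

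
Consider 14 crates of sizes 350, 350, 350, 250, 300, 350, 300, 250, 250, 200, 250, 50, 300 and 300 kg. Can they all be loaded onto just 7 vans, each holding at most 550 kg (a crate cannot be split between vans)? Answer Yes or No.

Total = 3850 kg; ⌈3850/550⌉ = 7.
8 crates each exceed half the capacity and cannot share a van, forcing at least 8 vans.
At least 8 vans are required, but only 7 are allowed.

No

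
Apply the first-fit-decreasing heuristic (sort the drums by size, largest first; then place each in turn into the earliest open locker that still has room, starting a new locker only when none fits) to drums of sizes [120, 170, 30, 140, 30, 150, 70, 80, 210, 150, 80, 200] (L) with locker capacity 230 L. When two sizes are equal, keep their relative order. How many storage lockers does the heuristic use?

7

Sorted descending: 210, 200, 170, 150, 150, 140, 120, 80, 80, 70, 30, 30.
  210 → locker 1 (new)  [load 210/230]
  200 → locker 2 (new)  [load 200/230]
  170 → locker 3 (new)  [load 170/230]
  150 → locker 4 (new)  [load 150/230]
  150 → locker 5 (new)  [load 150/230]
  140 → locker 6 (new)  [load 140/230]
  120 → locker 7 (new)  [load 120/230]
  80 → locker 4  [load 230/230]
  80 → locker 5  [load 230/230]
  70 → locker 6  [load 210/230]
  30 → locker 2  [load 230/230]
  30 → locker 3  [load 200/230]
7 storage lockers opened.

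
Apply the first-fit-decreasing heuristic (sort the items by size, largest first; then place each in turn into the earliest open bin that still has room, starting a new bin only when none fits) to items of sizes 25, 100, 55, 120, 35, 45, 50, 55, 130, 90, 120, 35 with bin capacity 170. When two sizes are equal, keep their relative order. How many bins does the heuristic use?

6

Sorted descending: 130, 120, 120, 100, 90, 55, 55, 50, 45, 35, 35, 25.
  130 → bin 1 (new)  [load 130/170]
  120 → bin 2 (new)  [load 120/170]
  120 → bin 3 (new)  [load 120/170]
  100 → bin 4 (new)  [load 100/170]
  90 → bin 5 (new)  [load 90/170]
  55 → bin 4  [load 155/170]
  55 → bin 5  [load 145/170]
  50 → bin 2  [load 170/170]
  45 → bin 3  [load 165/170]
  35 → bin 1  [load 165/170]
  35 → bin 6 (new)  [load 35/170]
  25 → bin 5  [load 170/170]
6 bins opened.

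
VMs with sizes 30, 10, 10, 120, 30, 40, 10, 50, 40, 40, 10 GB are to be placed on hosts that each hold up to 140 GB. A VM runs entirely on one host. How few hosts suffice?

3

Total = 120 + 50 + 40 + 40 + 40 + 30 + 30 + 10 + 10 + 10 + 10 = 390 GB.
Lower bound: ⌈390/140⌉ = 3 hosts.
A packing using 3 hosts:
  host 1: 120 + 10 + 10 = 140
  host 2: 50 + 40 + 40 + 10 = 140
  host 3: 40 + 30 + 30 + 10 = 110
This matches the lower bound, so 3 is optimal.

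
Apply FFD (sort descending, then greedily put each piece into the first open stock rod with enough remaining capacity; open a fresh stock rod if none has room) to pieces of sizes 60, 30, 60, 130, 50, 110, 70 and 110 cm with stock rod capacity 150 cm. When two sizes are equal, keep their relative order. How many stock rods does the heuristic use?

5

Sorted descending: 130, 110, 110, 70, 60, 60, 50, 30.
  130 → stock rod 1 (new)  [load 130/150]
  110 → stock rod 2 (new)  [load 110/150]
  110 → stock rod 3 (new)  [load 110/150]
  70 → stock rod 4 (new)  [load 70/150]
  60 → stock rod 4  [load 130/150]
  60 → stock rod 5 (new)  [load 60/150]
  50 → stock rod 5  [load 110/150]
  30 → stock rod 2  [load 140/150]
5 stock rods opened.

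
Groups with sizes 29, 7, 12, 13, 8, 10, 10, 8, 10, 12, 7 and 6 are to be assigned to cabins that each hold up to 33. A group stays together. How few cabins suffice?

5

Total = 29 + 13 + 12 + 12 + 10 + 10 + 10 + 8 + 8 + 7 + 7 + 6 = 132.
Lower bound: ⌈132/33⌉ = 4 cabins.
A packing using 5 cabins:
  cabin 1: 29 = 29
  cabin 2: 13 + 12 + 8 = 33
  cabin 3: 12 + 10 + 10 = 32
  cabin 4: 10 + 8 + 7 + 7 = 32
  cabin 5: 6 = 6
No arrangement into 4 cabins stays within capacity, so 5 is optimal.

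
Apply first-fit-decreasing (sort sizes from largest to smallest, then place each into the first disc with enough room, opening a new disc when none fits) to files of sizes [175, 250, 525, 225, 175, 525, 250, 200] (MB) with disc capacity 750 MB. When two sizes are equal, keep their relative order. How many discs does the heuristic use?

Sorted descending: 525, 525, 250, 250, 225, 200, 175, 175.
  525 → disc 1 (new)  [load 525/750]
  525 → disc 2 (new)  [load 525/750]
  250 → disc 3 (new)  [load 250/750]
  250 → disc 3  [load 500/750]
  225 → disc 1  [load 750/750]
  200 → disc 2  [load 725/750]
  175 → disc 3  [load 675/750]
  175 → disc 4 (new)  [load 175/750]
4 discs opened.

4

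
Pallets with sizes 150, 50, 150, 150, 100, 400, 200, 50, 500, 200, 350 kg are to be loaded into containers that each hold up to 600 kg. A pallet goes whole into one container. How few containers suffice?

Total = 500 + 400 + 350 + 200 + 200 + 150 + 150 + 150 + 100 + 50 + 50 = 2300 kg.
Lower bound: ⌈2300/600⌉ = 4 containers.
A packing using 4 containers:
  container 1: 500 + 100 = 600
  container 2: 400 + 200 = 600
  container 3: 350 + 200 + 50 = 600
  container 4: 150 + 150 + 150 + 50 = 500
This matches the lower bound, so 4 is optimal.

4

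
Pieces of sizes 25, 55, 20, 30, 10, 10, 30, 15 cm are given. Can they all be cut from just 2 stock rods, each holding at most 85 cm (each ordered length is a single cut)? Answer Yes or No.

Total = 195 cm; ⌈195/85⌉ = 3.
At least 3 stock rods are required, but only 2 are allowed.

No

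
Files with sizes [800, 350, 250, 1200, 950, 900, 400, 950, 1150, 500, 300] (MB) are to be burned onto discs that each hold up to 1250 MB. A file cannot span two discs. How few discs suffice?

7

Total = 1200 + 1150 + 950 + 950 + 900 + 800 + 500 + 400 + 350 + 300 + 250 = 7750 MB.
Lower bound: ⌈7750/1250⌉ = 7 discs.
A packing using 7 discs:
  disc 1: 1200 = 1200
  disc 2: 1150 = 1150
  disc 3: 950 + 300 = 1250
  disc 4: 950 + 250 = 1200
  disc 5: 900 + 350 = 1250
  disc 6: 800 + 400 = 1200
  disc 7: 500 = 500
This matches the lower bound, so 7 is optimal.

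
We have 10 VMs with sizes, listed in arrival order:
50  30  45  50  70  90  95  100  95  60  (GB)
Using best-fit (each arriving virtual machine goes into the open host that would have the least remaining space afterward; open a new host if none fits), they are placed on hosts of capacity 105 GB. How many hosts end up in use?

8

  50 → host 1 (new)  [load 50/105]
  30 → host 1  [load 80/105]
  45 → host 2 (new)  [load 45/105]
  50 → host 2  [load 95/105]
  70 → host 3 (new)  [load 70/105]
  90 → host 4 (new)  [load 90/105]
  95 → host 5 (new)  [load 95/105]
  100 → host 6 (new)  [load 100/105]
  95 → host 7 (new)  [load 95/105]
  60 → host 8 (new)  [load 60/105]
8 hosts opened.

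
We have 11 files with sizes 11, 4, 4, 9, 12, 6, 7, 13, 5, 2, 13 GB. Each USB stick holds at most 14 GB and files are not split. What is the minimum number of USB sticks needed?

7

Total = 13 + 13 + 12 + 11 + 9 + 7 + 6 + 5 + 4 + 4 + 2 = 86 GB.
Lower bound: ⌈86/14⌉ = 7 USB sticks.
A packing using 7 USB sticks:
  USB stick 1: 13 = 13
  USB stick 2: 13 = 13
  USB stick 3: 12 + 2 = 14
  USB stick 4: 11 = 11
  USB stick 5: 9 + 5 = 14
  USB stick 6: 7 + 6 = 13
  USB stick 7: 4 + 4 = 8
This matches the lower bound, so 7 is optimal.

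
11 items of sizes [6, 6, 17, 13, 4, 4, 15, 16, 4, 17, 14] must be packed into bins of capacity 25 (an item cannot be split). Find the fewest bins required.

Total = 17 + 17 + 16 + 15 + 14 + 13 + 6 + 6 + 4 + 4 + 4 = 116.
Lower bound: ⌈116/25⌉ = 5 bins.
Also, 6 items each exceed 25/2, and no two of those can share a bin, so at least 6 bins are needed.
A packing using 6 bins:
  bin 1: 17 + 6 = 23
  bin 2: 17 + 6 = 23
  bin 3: 16 + 4 + 4 = 24
  bin 4: 15 + 4 = 19
  bin 5: 14 = 14
  bin 6: 13 = 13
This matches the lower bound, so 6 is optimal.

6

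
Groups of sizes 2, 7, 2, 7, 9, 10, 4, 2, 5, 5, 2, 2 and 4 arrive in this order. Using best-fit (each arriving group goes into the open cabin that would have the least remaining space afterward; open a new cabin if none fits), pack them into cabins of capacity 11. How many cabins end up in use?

  2 → cabin 1 (new)  [load 2/11]
  7 → cabin 1  [load 9/11]
  2 → cabin 1  [load 11/11]
  7 → cabin 2 (new)  [load 7/11]
  9 → cabin 3 (new)  [load 9/11]
  10 → cabin 4 (new)  [load 10/11]
  4 → cabin 2  [load 11/11]
  2 → cabin 3  [load 11/11]
  5 → cabin 5 (new)  [load 5/11]
  5 → cabin 5  [load 10/11]
  2 → cabin 6 (new)  [load 2/11]
  2 → cabin 6  [load 4/11]
  4 → cabin 6  [load 8/11]
6 cabins opened.

6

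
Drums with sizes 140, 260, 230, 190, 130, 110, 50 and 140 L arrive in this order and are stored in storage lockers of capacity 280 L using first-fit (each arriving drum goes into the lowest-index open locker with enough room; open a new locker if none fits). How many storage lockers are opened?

5

  140 → locker 1 (new)  [load 140/280]
  260 → locker 2 (new)  [load 260/280]
  230 → locker 3 (new)  [load 230/280]
  190 → locker 4 (new)  [load 190/280]
  130 → locker 1  [load 270/280]
  110 → locker 5 (new)  [load 110/280]
  50 → locker 3  [load 280/280]
  140 → locker 5  [load 250/280]
5 storage lockers opened.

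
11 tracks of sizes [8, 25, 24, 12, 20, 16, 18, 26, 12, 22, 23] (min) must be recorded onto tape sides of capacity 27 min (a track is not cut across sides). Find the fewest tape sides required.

Total = 26 + 25 + 24 + 23 + 22 + 20 + 18 + 16 + 12 + 12 + 8 = 206 min.
Lower bound: ⌈206/27⌉ = 8 tape sides.
A packing using 9 tape sides:
  side 1: 26 = 26
  side 2: 25 = 25
  side 3: 24 = 24
  side 4: 23 = 23
  side 5: 22 = 22
  side 6: 20 = 20
  side 7: 18 + 8 = 26
  side 8: 16 = 16
  side 9: 12 + 12 = 24
No arrangement into 8 tape sides stays within capacity, so 9 is optimal.

9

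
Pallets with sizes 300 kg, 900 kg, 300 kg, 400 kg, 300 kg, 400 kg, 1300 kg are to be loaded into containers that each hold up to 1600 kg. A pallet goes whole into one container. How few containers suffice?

Total = 1300 + 900 + 400 + 400 + 300 + 300 + 300 = 3900 kg.
Lower bound: ⌈3900/1600⌉ = 3 containers.
A packing using 3 containers:
  container 1: 1300 + 300 = 1600
  container 2: 900 + 400 + 300 = 1600
  container 3: 400 + 300 = 700
This matches the lower bound, so 3 is optimal.

3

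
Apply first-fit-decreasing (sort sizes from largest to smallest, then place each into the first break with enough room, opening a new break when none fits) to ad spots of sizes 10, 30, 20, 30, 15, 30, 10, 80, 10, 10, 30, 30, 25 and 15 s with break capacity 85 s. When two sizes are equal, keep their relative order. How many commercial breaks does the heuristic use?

Sorted descending: 80, 30, 30, 30, 30, 30, 25, 20, 15, 15, 10, 10, 10, 10.
  80 → break 1 (new)  [load 80/85]
  30 → break 2 (new)  [load 30/85]
  30 → break 2  [load 60/85]
  30 → break 3 (new)  [load 30/85]
  30 → break 3  [load 60/85]
  30 → break 4 (new)  [load 30/85]
  25 → break 2  [load 85/85]
  20 → break 3  [load 80/85]
  15 → break 4  [load 45/85]
  15 → break 4  [load 60/85]
  10 → break 4  [load 70/85]
  10 → break 4  [load 80/85]
  10 → break 5 (new)  [load 10/85]
  10 → break 5  [load 20/85]
5 commercial breaks opened.

5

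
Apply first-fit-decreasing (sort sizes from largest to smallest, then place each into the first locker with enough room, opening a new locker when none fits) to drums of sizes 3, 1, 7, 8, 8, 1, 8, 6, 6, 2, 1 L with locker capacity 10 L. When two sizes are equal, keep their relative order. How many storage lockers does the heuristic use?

Sorted descending: 8, 8, 8, 7, 6, 6, 3, 2, 1, 1, 1.
  8 → locker 1 (new)  [load 8/10]
  8 → locker 2 (new)  [load 8/10]
  8 → locker 3 (new)  [load 8/10]
  7 → locker 4 (new)  [load 7/10]
  6 → locker 5 (new)  [load 6/10]
  6 → locker 6 (new)  [load 6/10]
  3 → locker 4  [load 10/10]
  2 → locker 1  [load 10/10]
  1 → locker 2  [load 9/10]
  1 → locker 2  [load 10/10]
  1 → locker 3  [load 9/10]
6 storage lockers opened.

6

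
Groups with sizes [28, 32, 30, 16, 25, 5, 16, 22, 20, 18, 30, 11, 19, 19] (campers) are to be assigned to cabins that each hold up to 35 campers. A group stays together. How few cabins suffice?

Total = 32 + 30 + 30 + 28 + 25 + 22 + 20 + 19 + 19 + 18 + 16 + 16 + 11 + 5 = 291 campers.
Lower bound: ⌈291/35⌉ = 9 cabins.
Also, 10 groups each exceed 35/2 campers, and no two of those can share a cabin, so at least 10 cabins are needed.
A packing using 10 cabins:
  cabin 1: 32 = 32
  cabin 2: 30 + 5 = 35
  cabin 3: 30 = 30
  cabin 4: 28 = 28
  cabin 5: 25 = 25
  cabin 6: 22 + 11 = 33
  cabin 7: 20 = 20
  cabin 8: 19 + 16 = 35
  cabin 9: 19 + 16 = 35
  cabin 10: 18 = 18
This matches the lower bound, so 10 is optimal.

10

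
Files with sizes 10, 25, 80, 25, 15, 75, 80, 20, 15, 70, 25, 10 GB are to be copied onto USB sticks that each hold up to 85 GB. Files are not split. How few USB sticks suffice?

Total = 80 + 80 + 75 + 70 + 25 + 25 + 25 + 20 + 15 + 15 + 10 + 10 = 450 GB.
Lower bound: ⌈450/85⌉ = 6 USB sticks.
A packing using 6 USB sticks:
  USB stick 1: 80 = 80
  USB stick 2: 80 = 80
  USB stick 3: 75 + 10 = 85
  USB stick 4: 70 + 15 = 85
  USB stick 5: 25 + 25 + 25 + 10 = 85
  USB stick 6: 20 + 15 = 35
This matches the lower bound, so 6 is optimal.

6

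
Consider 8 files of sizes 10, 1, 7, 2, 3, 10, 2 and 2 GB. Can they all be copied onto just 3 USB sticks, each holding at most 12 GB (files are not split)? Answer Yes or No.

No

Total = 37 GB; ⌈37/12⌉ = 4.
At least 4 USB sticks are required, but only 3 are allowed.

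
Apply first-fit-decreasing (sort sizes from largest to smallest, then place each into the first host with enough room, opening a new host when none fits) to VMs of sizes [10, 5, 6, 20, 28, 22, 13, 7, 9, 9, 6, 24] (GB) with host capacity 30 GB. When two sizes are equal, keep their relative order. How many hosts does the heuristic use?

6

Sorted descending: 28, 24, 22, 20, 13, 10, 9, 9, 7, 6, 6, 5.
  28 → host 1 (new)  [load 28/30]
  24 → host 2 (new)  [load 24/30]
  22 → host 3 (new)  [load 22/30]
  20 → host 4 (new)  [load 20/30]
  13 → host 5 (new)  [load 13/30]
  10 → host 4  [load 30/30]
  9 → host 5  [load 22/30]
  9 → host 6 (new)  [load 9/30]
  7 → host 3  [load 29/30]
  6 → host 2  [load 30/30]
  6 → host 5  [load 28/30]
  5 → host 6  [load 14/30]
6 hosts opened.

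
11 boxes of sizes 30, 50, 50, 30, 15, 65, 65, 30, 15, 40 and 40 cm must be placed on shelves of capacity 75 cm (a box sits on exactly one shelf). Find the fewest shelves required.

Total = 65 + 65 + 50 + 50 + 40 + 40 + 30 + 30 + 30 + 15 + 15 = 430 cm.
Lower bound: ⌈430/75⌉ = 6 shelves.
A packing using 7 shelves:
  shelf 1: 65 = 65
  shelf 2: 65 = 65
  shelf 3: 50 + 15 = 65
  shelf 4: 50 + 15 = 65
  shelf 5: 40 + 30 = 70
  shelf 6: 40 + 30 = 70
  shelf 7: 30 = 30
No arrangement into 6 shelves stays within capacity, so 7 is optimal.

7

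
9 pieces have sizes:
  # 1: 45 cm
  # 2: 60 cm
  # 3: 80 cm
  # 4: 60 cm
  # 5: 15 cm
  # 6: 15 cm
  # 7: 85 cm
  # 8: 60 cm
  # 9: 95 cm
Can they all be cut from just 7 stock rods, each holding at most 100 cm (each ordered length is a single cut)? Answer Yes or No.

Yes

A valid assignment using 7 stock rods:
  stock rod 1: 95 = 95
  stock rod 2: 85 + 15 = 100
  stock rod 3: 80 + 15 = 95
  stock rod 4: 60 = 60
  stock rod 5: 60 = 60
  stock rod 6: 60 = 60
  stock rod 7: 45 = 45
Every load is within 100 cm, so 7 stock rods suffice.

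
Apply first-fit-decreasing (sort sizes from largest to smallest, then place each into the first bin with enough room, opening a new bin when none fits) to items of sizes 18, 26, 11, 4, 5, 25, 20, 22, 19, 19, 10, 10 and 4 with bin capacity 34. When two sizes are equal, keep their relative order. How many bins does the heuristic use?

Sorted descending: 26, 25, 22, 20, 19, 19, 18, 11, 10, 10, 5, 4, 4.
  26 → bin 1 (new)  [load 26/34]
  25 → bin 2 (new)  [load 25/34]
  22 → bin 3 (new)  [load 22/34]
  20 → bin 4 (new)  [load 20/34]
  19 → bin 5 (new)  [load 19/34]
  19 → bin 6 (new)  [load 19/34]
  18 → bin 7 (new)  [load 18/34]
  11 → bin 3  [load 33/34]
  10 → bin 4  [load 30/34]
  10 → bin 5  [load 29/34]
  5 → bin 1  [load 31/34]
  4 → bin 2  [load 29/34]
  4 → bin 2  [load 33/34]
7 bins opened.

7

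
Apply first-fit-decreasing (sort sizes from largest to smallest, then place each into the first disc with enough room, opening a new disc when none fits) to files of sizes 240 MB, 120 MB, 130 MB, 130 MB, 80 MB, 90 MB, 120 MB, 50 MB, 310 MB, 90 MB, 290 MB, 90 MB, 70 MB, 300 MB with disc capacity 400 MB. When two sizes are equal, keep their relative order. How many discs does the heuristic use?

Sorted descending: 310, 300, 290, 240, 130, 130, 120, 120, 90, 90, 90, 80, 70, 50.
  310 → disc 1 (new)  [load 310/400]
  300 → disc 2 (new)  [load 300/400]
  290 → disc 3 (new)  [load 290/400]
  240 → disc 4 (new)  [load 240/400]
  130 → disc 4  [load 370/400]
  130 → disc 5 (new)  [load 130/400]
  120 → disc 5  [load 250/400]
  120 → disc 5  [load 370/400]
  90 → disc 1  [load 400/400]
  90 → disc 2  [load 390/400]
  90 → disc 3  [load 380/400]
  80 → disc 6 (new)  [load 80/400]
  70 → disc 6  [load 150/400]
  50 → disc 6  [load 200/400]
6 discs opened.

6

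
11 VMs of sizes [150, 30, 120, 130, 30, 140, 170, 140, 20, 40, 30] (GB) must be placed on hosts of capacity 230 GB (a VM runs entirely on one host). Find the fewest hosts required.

6

Total = 170 + 150 + 140 + 140 + 130 + 120 + 40 + 30 + 30 + 30 + 20 = 1000 GB.
Lower bound: ⌈1000/230⌉ = 5 hosts.
Also, 6 VMs each exceed 115 GB, and no two of those can share a host, so at least 6 hosts are needed.
A packing using 6 hosts:
  host 1: 170 + 40 + 20 = 230
  host 2: 150 + 30 + 30 = 210
  host 3: 140 + 30 = 170
  host 4: 140 = 140
  host 5: 130 = 130
  host 6: 120 = 120
This matches the lower bound, so 6 is optimal.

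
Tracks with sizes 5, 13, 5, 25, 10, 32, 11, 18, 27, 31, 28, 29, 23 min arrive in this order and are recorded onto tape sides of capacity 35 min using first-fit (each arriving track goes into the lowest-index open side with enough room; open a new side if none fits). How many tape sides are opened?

9

  5 → side 1 (new)  [load 5/35]
  13 → side 1  [load 18/35]
  5 → side 1  [load 23/35]
  25 → side 2 (new)  [load 25/35]
  10 → side 1  [load 33/35]
  32 → side 3 (new)  [load 32/35]
  11 → side 4 (new)  [load 11/35]
  18 → side 4  [load 29/35]
  27 → side 5 (new)  [load 27/35]
  31 → side 6 (new)  [load 31/35]
  28 → side 7 (new)  [load 28/35]
  29 → side 8 (new)  [load 29/35]
  23 → side 9 (new)  [load 23/35]
9 tape sides opened.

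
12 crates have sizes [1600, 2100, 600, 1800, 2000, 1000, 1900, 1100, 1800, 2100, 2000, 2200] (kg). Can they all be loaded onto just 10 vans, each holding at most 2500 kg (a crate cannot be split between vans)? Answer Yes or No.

A valid assignment using 10 vans:
  van 1: 2200 = 2200
  van 2: 2100 = 2100
  van 3: 2100 = 2100
  van 4: 2000 = 2000
  van 5: 2000 = 2000
  van 6: 1900 + 600 = 2500
  van 7: 1800 = 1800
  van 8: 1800 = 1800
  van 9: 1600 = 1600
  van 10: 1100 + 1000 = 2100
Every load is within 2500 kg, so 10 vans suffice.

Yes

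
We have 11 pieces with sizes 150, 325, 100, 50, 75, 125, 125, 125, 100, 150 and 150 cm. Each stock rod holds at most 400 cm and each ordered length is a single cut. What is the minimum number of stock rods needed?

4

Total = 325 + 150 + 150 + 150 + 125 + 125 + 125 + 100 + 100 + 75 + 50 = 1475 cm.
Lower bound: ⌈1475/400⌉ = 4 stock rods.
A packing using 4 stock rods:
  stock rod 1: 325 + 75 = 400
  stock rod 2: 150 + 150 + 100 = 400
  stock rod 3: 150 + 125 + 125 = 400
  stock rod 4: 125 + 100 + 50 = 275
This matches the lower bound, so 4 is optimal.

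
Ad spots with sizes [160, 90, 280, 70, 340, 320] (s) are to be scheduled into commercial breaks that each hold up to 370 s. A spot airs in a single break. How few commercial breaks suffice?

Total = 340 + 320 + 280 + 160 + 90 + 70 = 1260 s.
Lower bound: ⌈1260/370⌉ = 4 commercial breaks.
A packing using 4 commercial breaks:
  break 1: 340 = 340
  break 2: 320 = 320
  break 3: 280 + 90 = 370
  break 4: 160 + 70 = 230
This matches the lower bound, so 4 is optimal.

4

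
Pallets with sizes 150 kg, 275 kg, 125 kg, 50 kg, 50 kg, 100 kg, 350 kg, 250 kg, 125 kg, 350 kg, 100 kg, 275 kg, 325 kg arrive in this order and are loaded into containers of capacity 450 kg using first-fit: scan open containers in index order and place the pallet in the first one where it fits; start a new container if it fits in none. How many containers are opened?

  150 → container 1 (new)  [load 150/450]
  275 → container 1  [load 425/450]
  125 → container 2 (new)  [load 125/450]
  50 → container 2  [load 175/450]
  50 → container 2  [load 225/450]
  100 → container 2  [load 325/450]
  350 → container 3 (new)  [load 350/450]
  250 → container 4 (new)  [load 250/450]
  125 → container 2  [load 450/450]
  350 → container 5 (new)  [load 350/450]
  100 → container 3  [load 450/450]
  275 → container 6 (new)  [load 275/450]
  325 → container 7 (new)  [load 325/450]
7 containers opened.

7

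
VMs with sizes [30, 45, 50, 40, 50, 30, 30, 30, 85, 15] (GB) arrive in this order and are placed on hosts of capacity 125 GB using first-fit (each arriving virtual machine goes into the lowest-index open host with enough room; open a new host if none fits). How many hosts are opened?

4

  30 → host 1 (new)  [load 30/125]
  45 → host 1  [load 75/125]
  50 → host 1  [load 125/125]
  40 → host 2 (new)  [load 40/125]
  50 → host 2  [load 90/125]
  30 → host 2  [load 120/125]
  30 → host 3 (new)  [load 30/125]
  30 → host 3  [load 60/125]
  85 → host 4 (new)  [load 85/125]
  15 → host 3  [load 75/125]
4 hosts opened.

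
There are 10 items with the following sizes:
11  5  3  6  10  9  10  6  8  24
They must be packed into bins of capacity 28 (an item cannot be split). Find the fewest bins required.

4

Total = 24 + 11 + 10 + 10 + 9 + 8 + 6 + 6 + 5 + 3 = 92.
Lower bound: ⌈92/28⌉ = 4 bins.
A packing using 4 bins:
  bin 1: 24 + 3 = 27
  bin 2: 11 + 10 + 6 = 27
  bin 3: 10 + 9 + 8 = 27
  bin 4: 6 + 5 = 11
This matches the lower bound, so 4 is optimal.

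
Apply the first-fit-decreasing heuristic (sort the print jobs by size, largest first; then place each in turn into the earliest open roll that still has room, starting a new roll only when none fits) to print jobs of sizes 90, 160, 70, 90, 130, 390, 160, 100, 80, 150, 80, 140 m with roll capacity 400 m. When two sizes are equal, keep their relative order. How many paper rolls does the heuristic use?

5

Sorted descending: 390, 160, 160, 150, 140, 130, 100, 90, 90, 80, 80, 70.
  390 → roll 1 (new)  [load 390/400]
  160 → roll 2 (new)  [load 160/400]
  160 → roll 2  [load 320/400]
  150 → roll 3 (new)  [load 150/400]
  140 → roll 3  [load 290/400]
  130 → roll 4 (new)  [load 130/400]
  100 → roll 3  [load 390/400]
  90 → roll 4  [load 220/400]
  90 → roll 4  [load 310/400]
  80 → roll 2  [load 400/400]
  80 → roll 4  [load 390/400]
  70 → roll 5 (new)  [load 70/400]
5 paper rolls opened.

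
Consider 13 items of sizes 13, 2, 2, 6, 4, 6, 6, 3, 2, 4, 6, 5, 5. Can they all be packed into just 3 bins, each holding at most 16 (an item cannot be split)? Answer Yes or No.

Total = 64; ⌈64/16⌉ = 4.
At least 4 bins are required, but only 3 are allowed.

No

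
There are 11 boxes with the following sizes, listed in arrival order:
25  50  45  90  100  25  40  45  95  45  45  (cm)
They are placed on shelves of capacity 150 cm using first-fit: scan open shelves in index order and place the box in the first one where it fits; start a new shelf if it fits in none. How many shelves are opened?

  25 → shelf 1 (new)  [load 25/150]
  50 → shelf 1  [load 75/150]
  45 → shelf 1  [load 120/150]
  90 → shelf 2 (new)  [load 90/150]
  100 → shelf 3 (new)  [load 100/150]
  25 → shelf 1  [load 145/150]
  40 → shelf 2  [load 130/150]
  45 → shelf 3  [load 145/150]
  95 → shelf 4 (new)  [load 95/150]
  45 → shelf 4  [load 140/150]
  45 → shelf 5 (new)  [load 45/150]
5 shelves opened.

5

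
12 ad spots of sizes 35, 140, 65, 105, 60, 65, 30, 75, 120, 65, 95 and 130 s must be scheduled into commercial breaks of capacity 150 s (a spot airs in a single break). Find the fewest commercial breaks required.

Total = 140 + 130 + 120 + 105 + 95 + 75 + 65 + 65 + 65 + 60 + 35 + 30 = 985 s.
Lower bound: ⌈985/150⌉ = 7 commercial breaks.
A packing using 8 commercial breaks:
  break 1: 140 = 140
  break 2: 130 = 130
  break 3: 120 + 30 = 150
  break 4: 105 + 35 = 140
  break 5: 95 = 95
  break 6: 75 + 65 = 140
  break 7: 65 + 65 = 130
  break 8: 60 = 60
No arrangement into 7 commercial breaks stays within capacity, so 8 is optimal.

8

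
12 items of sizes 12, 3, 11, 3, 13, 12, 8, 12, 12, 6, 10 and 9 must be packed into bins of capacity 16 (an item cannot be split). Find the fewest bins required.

9

Total = 13 + 12 + 12 + 12 + 12 + 11 + 10 + 9 + 8 + 6 + 3 + 3 = 111.
Lower bound: ⌈111/16⌉ = 7 bins.
Also, 8 items each exceed 8, and no two of those can share a bin, so at least 8 bins are needed.
A packing using 9 bins:
  bin 1: 13 + 3 = 16
  bin 2: 12 + 3 = 15
  bin 3: 12 = 12
  bin 4: 12 = 12
  bin 5: 12 = 12
  bin 6: 11 = 11
  bin 7: 10 + 6 = 16
  bin 8: 9 = 9
  bin 9: 8 = 8
No arrangement into 8 bins stays within capacity, so 9 is optimal.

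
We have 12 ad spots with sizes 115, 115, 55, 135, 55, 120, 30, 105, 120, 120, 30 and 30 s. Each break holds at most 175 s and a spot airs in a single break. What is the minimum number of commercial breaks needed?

7

Total = 135 + 120 + 120 + 120 + 115 + 115 + 105 + 55 + 55 + 30 + 30 + 30 = 1030 s.
Lower bound: ⌈1030/175⌉ = 6 commercial breaks.
Also, 7 ad spots each exceed 175/2 s, and no two of those can share a break, so at least 7 commercial breaks are needed.
A packing using 7 commercial breaks:
  break 1: 135 + 30 = 165
  break 2: 120 + 55 = 175
  break 3: 120 + 55 = 175
  break 4: 120 + 30 = 150
  break 5: 115 + 30 = 145
  break 6: 115 = 115
  break 7: 105 = 105
This matches the lower bound, so 7 is optimal.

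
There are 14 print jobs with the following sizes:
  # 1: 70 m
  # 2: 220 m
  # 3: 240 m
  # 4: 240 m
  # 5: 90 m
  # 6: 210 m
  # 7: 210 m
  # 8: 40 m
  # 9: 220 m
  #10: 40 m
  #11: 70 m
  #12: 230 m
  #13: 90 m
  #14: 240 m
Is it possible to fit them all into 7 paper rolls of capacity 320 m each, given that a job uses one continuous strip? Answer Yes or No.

No

Total = 2210 m; ⌈2210/320⌉ = 7.
8 print jobs each exceed half the capacity and cannot share a roll, forcing at least 8 paper rolls.
At least 8 paper rolls are required, but only 7 are allowed.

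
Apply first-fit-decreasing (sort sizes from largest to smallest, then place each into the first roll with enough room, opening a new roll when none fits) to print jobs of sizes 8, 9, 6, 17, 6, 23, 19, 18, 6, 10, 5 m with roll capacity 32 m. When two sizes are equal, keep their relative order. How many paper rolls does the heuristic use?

5

Sorted descending: 23, 19, 18, 17, 10, 9, 8, 6, 6, 6, 5.
  23 → roll 1 (new)  [load 23/32]
  19 → roll 2 (new)  [load 19/32]
  18 → roll 3 (new)  [load 18/32]
  17 → roll 4 (new)  [load 17/32]
  10 → roll 2  [load 29/32]
  9 → roll 1  [load 32/32]
  8 → roll 3  [load 26/32]
  6 → roll 3  [load 32/32]
  6 → roll 4  [load 23/32]
  6 → roll 4  [load 29/32]
  5 → roll 5 (new)  [load 5/32]
5 paper rolls opened.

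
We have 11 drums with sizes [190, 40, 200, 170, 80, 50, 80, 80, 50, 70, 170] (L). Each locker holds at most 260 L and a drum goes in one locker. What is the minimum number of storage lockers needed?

5

Total = 200 + 190 + 170 + 170 + 80 + 80 + 80 + 70 + 50 + 50 + 40 = 1180 L.
Lower bound: ⌈1180/260⌉ = 5 storage lockers.
A packing using 5 storage lockers:
  locker 1: 200 + 50 = 250
  locker 2: 190 + 70 = 260
  locker 3: 170 + 80 = 250
  locker 4: 170 + 80 = 250
  locker 5: 80 + 50 + 40 = 170
This matches the lower bound, so 5 is optimal.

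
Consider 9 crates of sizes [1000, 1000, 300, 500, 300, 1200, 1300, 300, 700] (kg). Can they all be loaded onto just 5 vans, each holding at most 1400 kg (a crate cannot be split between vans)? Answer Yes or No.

No

Total = 6600 kg; ⌈6600/1400⌉ = 5.
The bound of 5 does not rule out 5, but exhaustive search shows no assignment into 5 vans of capacity 1400 kg exists — the minimum is 6.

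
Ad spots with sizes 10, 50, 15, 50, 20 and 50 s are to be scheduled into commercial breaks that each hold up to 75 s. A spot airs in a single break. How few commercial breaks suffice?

Total = 50 + 50 + 50 + 20 + 15 + 10 = 195 s.
Lower bound: ⌈195/75⌉ = 3 commercial breaks.
A packing using 3 commercial breaks:
  break 1: 50 + 20 = 70
  break 2: 50 + 15 + 10 = 75
  break 3: 50 = 50
This matches the lower bound, so 3 is optimal.

3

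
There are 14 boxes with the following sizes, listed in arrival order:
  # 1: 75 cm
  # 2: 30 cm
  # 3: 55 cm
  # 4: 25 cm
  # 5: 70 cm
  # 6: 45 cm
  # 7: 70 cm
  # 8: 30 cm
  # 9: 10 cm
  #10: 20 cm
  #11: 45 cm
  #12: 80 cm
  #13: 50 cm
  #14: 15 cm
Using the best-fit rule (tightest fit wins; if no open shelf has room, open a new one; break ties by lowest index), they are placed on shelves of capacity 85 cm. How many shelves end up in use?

  75 → shelf 1 (new)  [load 75/85]
  30 → shelf 2 (new)  [load 30/85]
  55 → shelf 2  [load 85/85]
  25 → shelf 3 (new)  [load 25/85]
  70 → shelf 4 (new)  [load 70/85]
  45 → shelf 3  [load 70/85]
  70 → shelf 5 (new)  [load 70/85]
  30 → shelf 6 (new)  [load 30/85]
  10 → shelf 1  [load 85/85]
  20 → shelf 6  [load 50/85]
  45 → shelf 7 (new)  [load 45/85]
  80 → shelf 8 (new)  [load 80/85]
  50 → shelf 9 (new)  [load 50/85]
  15 → shelf 3  [load 85/85]
9 shelves opened.

9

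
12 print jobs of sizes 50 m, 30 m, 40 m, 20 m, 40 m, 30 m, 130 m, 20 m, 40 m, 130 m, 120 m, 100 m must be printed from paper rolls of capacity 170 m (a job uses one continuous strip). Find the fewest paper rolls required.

5

Total = 130 + 130 + 120 + 100 + 50 + 40 + 40 + 40 + 30 + 30 + 20 + 20 = 750 m.
Lower bound: ⌈750/170⌉ = 5 paper rolls.
A packing using 5 paper rolls:
  roll 1: 130 + 40 = 170
  roll 2: 130 + 40 = 170
  roll 3: 120 + 50 = 170
  roll 4: 100 + 40 + 30 = 170
  roll 5: 30 + 20 + 20 = 70
This matches the lower bound, so 5 is optimal.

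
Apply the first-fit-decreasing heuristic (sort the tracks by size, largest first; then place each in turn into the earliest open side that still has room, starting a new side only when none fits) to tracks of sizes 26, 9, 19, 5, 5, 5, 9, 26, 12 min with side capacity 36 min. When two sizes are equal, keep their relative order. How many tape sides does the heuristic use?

Sorted descending: 26, 26, 19, 12, 9, 9, 5, 5, 5.
  26 → side 1 (new)  [load 26/36]
  26 → side 2 (new)  [load 26/36]
  19 → side 3 (new)  [load 19/36]
  12 → side 3  [load 31/36]
  9 → side 1  [load 35/36]
  9 → side 2  [load 35/36]
  5 → side 3  [load 36/36]
  5 → side 4 (new)  [load 5/36]
  5 → side 4  [load 10/36]
4 tape sides opened.

4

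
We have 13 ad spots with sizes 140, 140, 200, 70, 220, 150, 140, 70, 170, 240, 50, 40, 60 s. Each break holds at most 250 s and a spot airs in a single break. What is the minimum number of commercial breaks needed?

8

Total = 240 + 220 + 200 + 170 + 150 + 140 + 140 + 140 + 70 + 70 + 60 + 50 + 40 = 1690 s.
Lower bound: ⌈1690/250⌉ = 7 commercial breaks.
Also, 8 ad spots each exceed 125 s, and no two of those can share a break, so at least 8 commercial breaks are needed.
A packing using 8 commercial breaks:
  break 1: 240 = 240
  break 2: 220 = 220
  break 3: 200 + 50 = 250
  break 4: 170 + 70 = 240
  break 5: 150 + 70 = 220
  break 6: 140 + 60 + 40 = 240
  break 7: 140 = 140
  break 8: 140 = 140
This matches the lower bound, so 8 is optimal.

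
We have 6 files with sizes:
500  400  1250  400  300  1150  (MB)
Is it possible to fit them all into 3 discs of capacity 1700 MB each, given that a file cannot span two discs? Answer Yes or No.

Yes

A valid assignment using 3 discs:
  disc 1: 1250 + 400 = 1650
  disc 2: 1150 + 500 = 1650
  disc 3: 400 + 300 = 700
Every load is within 1700 MB, so 3 discs suffice.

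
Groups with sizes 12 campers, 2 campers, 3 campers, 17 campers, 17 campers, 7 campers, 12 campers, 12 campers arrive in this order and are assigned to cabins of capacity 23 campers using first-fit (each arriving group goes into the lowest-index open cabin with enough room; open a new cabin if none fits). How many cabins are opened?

  12 → cabin 1 (new)  [load 12/23]
  2 → cabin 1  [load 14/23]
  3 → cabin 1  [load 17/23]
  17 → cabin 2 (new)  [load 17/23]
  17 → cabin 3 (new)  [load 17/23]
  7 → cabin 4 (new)  [load 7/23]
  12 → cabin 4  [load 19/23]
  12 → cabin 5 (new)  [load 12/23]
5 cabins opened.

5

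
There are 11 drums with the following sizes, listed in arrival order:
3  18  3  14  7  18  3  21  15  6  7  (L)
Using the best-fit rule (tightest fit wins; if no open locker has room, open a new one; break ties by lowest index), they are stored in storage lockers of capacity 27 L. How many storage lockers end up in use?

  3 → locker 1 (new)  [load 3/27]
  18 → locker 1  [load 21/27]
  3 → locker 1  [load 24/27]
  14 → locker 2 (new)  [load 14/27]
  7 → locker 2  [load 21/27]
  18 → locker 3 (new)  [load 18/27]
  3 → locker 1  [load 27/27]
  21 → locker 4 (new)  [load 21/27]
  15 → locker 5 (new)  [load 15/27]
  6 → locker 2  [load 27/27]
  7 → locker 3  [load 25/27]
5 storage lockers opened.

5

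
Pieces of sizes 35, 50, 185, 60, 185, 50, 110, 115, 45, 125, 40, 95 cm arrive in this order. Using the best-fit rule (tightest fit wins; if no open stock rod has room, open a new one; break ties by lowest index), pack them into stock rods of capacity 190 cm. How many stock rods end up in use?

  35 → stock rod 1 (new)  [load 35/190]
  50 → stock rod 1  [load 85/190]
  185 → stock rod 2 (new)  [load 185/190]
  60 → stock rod 1  [load 145/190]
  185 → stock rod 3 (new)  [load 185/190]
  50 → stock rod 4 (new)  [load 50/190]
  110 → stock rod 4  [load 160/190]
  115 → stock rod 5 (new)  [load 115/190]
  45 → stock rod 1  [load 190/190]
  125 → stock rod 6 (new)  [load 125/190]
  40 → stock rod 6  [load 165/190]
  95 → stock rod 7 (new)  [load 95/190]
7 stock rods opened.

7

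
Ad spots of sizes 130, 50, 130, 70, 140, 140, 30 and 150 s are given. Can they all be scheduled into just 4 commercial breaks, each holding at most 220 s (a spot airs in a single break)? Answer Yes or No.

No

Total = 840 s; ⌈840/220⌉ = 4.
5 ad spots each exceed half the capacity and cannot share a break, forcing at least 5 commercial breaks.
At least 5 commercial breaks are required, but only 4 are allowed.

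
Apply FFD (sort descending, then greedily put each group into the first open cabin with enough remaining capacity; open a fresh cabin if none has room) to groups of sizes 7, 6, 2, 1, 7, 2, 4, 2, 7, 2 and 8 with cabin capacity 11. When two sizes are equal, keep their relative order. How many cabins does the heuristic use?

Sorted descending: 8, 7, 7, 7, 6, 4, 2, 2, 2, 2, 1.
  8 → cabin 1 (new)  [load 8/11]
  7 → cabin 2 (new)  [load 7/11]
  7 → cabin 3 (new)  [load 7/11]
  7 → cabin 4 (new)  [load 7/11]
  6 → cabin 5 (new)  [load 6/11]
  4 → cabin 2  [load 11/11]
  2 → cabin 1  [load 10/11]
  2 → cabin 3  [load 9/11]
  2 → cabin 3  [load 11/11]
  2 → cabin 4  [load 9/11]
  1 → cabin 1  [load 11/11]
5 cabins opened.

5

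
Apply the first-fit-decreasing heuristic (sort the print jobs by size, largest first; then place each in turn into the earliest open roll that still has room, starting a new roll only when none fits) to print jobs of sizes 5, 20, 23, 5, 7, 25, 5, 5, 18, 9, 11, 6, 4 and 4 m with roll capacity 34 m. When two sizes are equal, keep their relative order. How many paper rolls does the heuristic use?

5

Sorted descending: 25, 23, 20, 18, 11, 9, 7, 6, 5, 5, 5, 5, 4, 4.
  25 → roll 1 (new)  [load 25/34]
  23 → roll 2 (new)  [load 23/34]
  20 → roll 3 (new)  [load 20/34]
  18 → roll 4 (new)  [load 18/34]
  11 → roll 2  [load 34/34]
  9 → roll 1  [load 34/34]
  7 → roll 3  [load 27/34]
  6 → roll 3  [load 33/34]
  5 → roll 4  [load 23/34]
  5 → roll 4  [load 28/34]
  5 → roll 4  [load 33/34]
  5 → roll 5 (new)  [load 5/34]
  4 → roll 5  [load 9/34]
  4 → roll 5  [load 13/34]
5 paper rolls opened.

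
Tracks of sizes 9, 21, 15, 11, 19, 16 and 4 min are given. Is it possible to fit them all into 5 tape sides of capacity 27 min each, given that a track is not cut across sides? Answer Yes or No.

A valid assignment using 4 tape sides:
  side 1: 21 + 4 = 25
  side 2: 19 = 19
  side 3: 16 + 11 = 27
  side 4: 15 + 9 = 24
That uses only 4 ≤ 5, so 5 tape sides are enough.

Yes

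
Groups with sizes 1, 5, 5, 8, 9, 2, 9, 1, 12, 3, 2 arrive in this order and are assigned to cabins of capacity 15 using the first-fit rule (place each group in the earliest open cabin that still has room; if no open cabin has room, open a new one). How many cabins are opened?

5

  1 → cabin 1 (new)  [load 1/15]
  5 → cabin 1  [load 6/15]
  5 → cabin 1  [load 11/15]
  8 → cabin 2 (new)  [load 8/15]
  9 → cabin 3 (new)  [load 9/15]
  2 → cabin 1  [load 13/15]
  9 → cabin 4 (new)  [load 9/15]
  1 → cabin 1  [load 14/15]
  12 → cabin 5 (new)  [load 12/15]
  3 → cabin 2  [load 11/15]
  2 → cabin 2  [load 13/15]
5 cabins opened.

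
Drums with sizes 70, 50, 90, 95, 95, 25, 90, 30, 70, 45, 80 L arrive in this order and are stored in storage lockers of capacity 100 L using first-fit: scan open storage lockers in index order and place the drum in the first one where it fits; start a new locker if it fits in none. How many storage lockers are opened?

  70 → locker 1 (new)  [load 70/100]
  50 → locker 2 (new)  [load 50/100]
  90 → locker 3 (new)  [load 90/100]
  95 → locker 4 (new)  [load 95/100]
  95 → locker 5 (new)  [load 95/100]
  25 → locker 1  [load 95/100]
  90 → locker 6 (new)  [load 90/100]
  30 → locker 2  [load 80/100]
  70 → locker 7 (new)  [load 70/100]
  45 → locker 8 (new)  [load 45/100]
  80 → locker 9 (new)  [load 80/100]
9 storage lockers opened.

9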